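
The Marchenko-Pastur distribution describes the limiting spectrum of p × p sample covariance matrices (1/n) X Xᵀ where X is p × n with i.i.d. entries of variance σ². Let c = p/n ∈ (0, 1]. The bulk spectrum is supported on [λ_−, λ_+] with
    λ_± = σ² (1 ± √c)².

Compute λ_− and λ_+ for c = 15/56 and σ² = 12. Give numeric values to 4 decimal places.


c = 15/56 = 0.267857; √c = 0.517549.
λ_− = σ² (1 − √c)² = 12 · (1 − 0.517549)² = 12 · (0.482451)² = 2.793106.
λ_+ = σ² (1 + √c)² = 12 · (1 + 0.517549)² = 12 · (1.517549)² = 27.635466.

Rounded to 4 decimal places: λ_− ≈ 2.7931, λ_+ ≈ 27.6355.


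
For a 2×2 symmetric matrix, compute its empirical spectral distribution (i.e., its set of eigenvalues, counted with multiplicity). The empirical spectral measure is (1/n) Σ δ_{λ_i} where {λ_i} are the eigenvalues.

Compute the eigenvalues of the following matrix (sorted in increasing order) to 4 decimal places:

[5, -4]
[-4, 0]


Since M is real symmetric, both eigenvalues are real; they are the roots of det(λI − M) = λ² − (tr M) λ + det M.
tr M = 5 + 0 = 5.
det M = 5·0 − (-4)² = 0 − 16 = -16.
Characteristic polynomial: λ² − 5λ − 16 = 0.
Discriminant Δ = (tr M)² − 4·det M = 25 − (-64) = 89; √Δ = 9.433981.
λ = (tr M ± √Δ)/2 = (5 ± 9.433981)/2, giving (tr M − √Δ)/2 = -2.2170 and (tr M + √Δ)/2 = 7.2170.

Eigenvalues sorted in increasing order: [-2.2170, 7.2170].


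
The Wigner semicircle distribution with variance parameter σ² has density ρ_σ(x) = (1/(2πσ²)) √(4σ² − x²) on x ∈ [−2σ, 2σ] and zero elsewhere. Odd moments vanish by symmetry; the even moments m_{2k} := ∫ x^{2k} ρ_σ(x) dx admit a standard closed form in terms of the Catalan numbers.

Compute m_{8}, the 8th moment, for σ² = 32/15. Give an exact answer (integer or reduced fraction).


By the scaled semicircle moment identity, m_{2k} = σ^{2k} · C_k with k = 4.
C_4 = (1/(k+1)) · C(2k, k) = (1/5) · C(8, 4) = (1/5) · 70 = 14.
σ^{2k} = (σ²)^k = (32/15)^4 = 1048576/50625.

Therefore m_{8} = σ^{8} · C_4 = (1048576/50625) · 14 = 14680064/50625.


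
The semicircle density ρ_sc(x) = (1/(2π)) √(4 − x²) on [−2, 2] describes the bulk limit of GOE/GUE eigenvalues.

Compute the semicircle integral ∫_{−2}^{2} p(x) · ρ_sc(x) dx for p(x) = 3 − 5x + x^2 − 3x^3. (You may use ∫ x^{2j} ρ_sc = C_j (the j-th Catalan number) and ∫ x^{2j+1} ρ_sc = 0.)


Write p(x) = Σ a_i x^i, split into monomials and integrate each against ρ_sc separately.
Using ∫ x^{2j} ρ_sc = C_j = (1/(j+1)) C(2j, j) (Catalan numbers) and ∫ x^{2j+1} ρ_sc = 0 (odd monomials vanish by symmetry):
  i = 0 (even): a_0 · C_{0} = 3 · 1 = 3
  i = 1 (odd): ∫ x^1 ρ_sc = 0 (vanishes)
  i = 2 (even): a_2 · C_{1} = 1 · 1 = 1
  i = 3 (odd): ∫ x^3 ρ_sc = 0 (vanishes)

Summing the contributions: ∫_{−2}^{2} p(x) ρ_sc(x) dx = 3 + 1 = 4.


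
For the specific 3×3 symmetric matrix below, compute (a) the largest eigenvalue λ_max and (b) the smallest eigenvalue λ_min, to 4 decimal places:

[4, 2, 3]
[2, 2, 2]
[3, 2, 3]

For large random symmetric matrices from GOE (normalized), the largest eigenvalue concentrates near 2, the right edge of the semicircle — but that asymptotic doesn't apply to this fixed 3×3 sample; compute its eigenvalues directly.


Since M is real symmetric, all three eigenvalues are real; they are the roots of det(λI − M) = λ³ − (tr M) λ² + s λ − det M, where s is the sum of the principal 2×2 minors.
tr M = 4 + 2 + 3 = 9.
s = (4·2 − 2²) + (4·3 − 3²) + (2·3 − 2²) = 4 + 3 + 2 = 9.
det M (expand along row 1) = 4·2 − 2·0 + 3·(-2) = 2.
Characteristic polynomial: λ³ − 9λ² + 9λ − 2 = 0.
Substitute λ = y + (tr M)/3 = y + 3.000000 to remove the quadratic term: y³ + p·y + q = 0 with p = s − (tr M)²/3 = -18.000000 and q = −2(tr M)³/27 + (tr M)·s/3 − det M = -29.000000.
Three real roots ⇒ use the trigonometric (Viète) form: r = 2√(−p/3) = 4.898979, φ = arccos(3q/(p·r)) = arccos(0.986600) = 0.163890 rad.
y_k = r·cos(φ/3 − 2πk/3) for k = 0, 1, 2 gives y = 4.891671, -2.214175, -2.677496.
λ_k = y_k + 3.000000 gives λ = 7.8917, 0.7858, 0.3225 (check: the sum is 9.0000 = tr M).

Hence λ_max = 7.8917 and λ_min = 0.3225.


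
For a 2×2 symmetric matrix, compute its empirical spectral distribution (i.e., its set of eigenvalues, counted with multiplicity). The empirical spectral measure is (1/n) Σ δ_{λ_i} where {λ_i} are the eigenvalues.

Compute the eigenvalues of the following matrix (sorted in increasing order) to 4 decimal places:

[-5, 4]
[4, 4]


Since M is real symmetric, both eigenvalues are real; they are the roots of det(λI − M) = λ² − (tr M) λ + det M.
tr M = -5 + 4 = -1.
det M = (-5)·4 − 4² = -20 − 16 = -36.
Characteristic polynomial: λ² + λ − 36 = 0.
Discriminant Δ = (tr M)² − 4·det M = 1 − (-144) = 145; √Δ = 12.041595.
λ = (tr M ± √Δ)/2 = (-1 ± 12.041595)/2, giving (tr M − √Δ)/2 = -6.5208 and (tr M + √Δ)/2 = 5.5208.

Eigenvalues sorted in increasing order: [-6.5208, 5.5208].


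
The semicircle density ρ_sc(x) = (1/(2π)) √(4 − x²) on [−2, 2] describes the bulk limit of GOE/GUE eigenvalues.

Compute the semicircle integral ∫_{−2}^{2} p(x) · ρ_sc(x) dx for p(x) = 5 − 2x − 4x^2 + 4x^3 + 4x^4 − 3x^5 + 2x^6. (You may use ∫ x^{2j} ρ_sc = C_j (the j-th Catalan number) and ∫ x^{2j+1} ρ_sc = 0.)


Write p(x) = Σ a_i x^i, split into monomials and integrate each against ρ_sc separately.
Using ∫ x^{2j} ρ_sc = C_j = (1/(j+1)) C(2j, j) (Catalan numbers) and ∫ x^{2j+1} ρ_sc = 0 (odd monomials vanish by symmetry):
  i = 0 (even): a_0 · C_{0} = 5 · 1 = 5
  i = 1 (odd): ∫ x^1 ρ_sc = 0 (vanishes)
  i = 2 (even): a_2 · C_{1} = -4 · 1 = -4
  i = 3 (odd): ∫ x^3 ρ_sc = 0 (vanishes)
  i = 4 (even): a_4 · C_{2} = 4 · 2 = 8
  i = 5 (odd): ∫ x^5 ρ_sc = 0 (vanishes)
  i = 6 (even): a_6 · C_{3} = 2 · 5 = 10

Summing the contributions: ∫_{−2}^{2} p(x) ρ_sc(x) dx = 5 + (-4) + 8 + 10 = 19.


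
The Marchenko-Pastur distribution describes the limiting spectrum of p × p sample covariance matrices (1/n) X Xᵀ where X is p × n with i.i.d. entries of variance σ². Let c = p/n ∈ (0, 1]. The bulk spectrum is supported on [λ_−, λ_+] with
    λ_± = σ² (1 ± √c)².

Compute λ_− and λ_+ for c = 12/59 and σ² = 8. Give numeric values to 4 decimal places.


c = 12/59 = 0.203390; √c = 0.450988.
λ_− = σ² (1 − √c)² = 8 · (1 − 0.450988)² = 8 · (0.549012)² = 2.411317.
λ_+ = σ² (1 + √c)² = 8 · (1 + 0.450988)² = 8 · (1.450988)² = 16.842921.

Rounded to 4 decimal places: λ_− ≈ 2.4113, λ_+ ≈ 16.8429.


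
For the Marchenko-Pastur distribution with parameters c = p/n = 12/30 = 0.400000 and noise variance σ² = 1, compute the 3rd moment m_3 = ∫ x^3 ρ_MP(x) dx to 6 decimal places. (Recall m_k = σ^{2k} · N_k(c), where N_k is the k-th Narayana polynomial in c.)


E[X³] = σ⁶ (1 + 3c + c²) (third MP moment). With σ² = 1 (so σ⁶ = 1) and c = 12/30 = 0.400000: E[X³] = 1 · (1 + 3·0.400000 + (0.400000)²) = 1 · 2.360000.

So E[X^3] = 2.360000.


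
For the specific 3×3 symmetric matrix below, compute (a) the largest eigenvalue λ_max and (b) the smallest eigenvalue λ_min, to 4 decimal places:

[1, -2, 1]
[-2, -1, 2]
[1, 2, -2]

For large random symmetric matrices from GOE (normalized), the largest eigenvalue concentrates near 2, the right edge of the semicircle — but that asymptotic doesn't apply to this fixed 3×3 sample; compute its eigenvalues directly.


Since M is real symmetric, all three eigenvalues are real; they are the roots of det(λI − M) = λ³ − (tr M) λ² + s λ − det M, where s is the sum of the principal 2×2 minors.
tr M = 1 + (-1) + (-2) = -2.
s = (1·(-1) − (-2)²) + (1·(-2) − 1²) + ((-1)·(-2) − 2²) = -5 + (-3) + (-2) = -10.
det M (expand along row 1) = 1·(-2) − (-2)·2 + 1·(-3) = -1.
Characteristic polynomial: λ³ + 2λ² − 10λ + 1 = 0.
Substitute λ = y + (tr M)/3 = y − 0.666667 to remove the quadratic term: y³ + p·y + q = 0 with p = s − (tr M)²/3 = -11.333333 and q = −2(tr M)³/27 + (tr M)·s/3 − det M = 8.259259.
Three real roots ⇒ use the trigonometric (Viète) form: r = 2√(−p/3) = 3.887301, φ = arccos(3q/(p·r)) = arccos(-0.562414) = 2.168099 rad.
y_k = r·cos(φ/3 − 2πk/3) for k = 0, 1, 2 gives y = 2.915565, 0.768862, -3.684427.
λ_k = y_k − 0.666667 gives λ = 2.2489, 0.1022, -4.3511 (check: the sum is -2.0000 = tr M).

Hence λ_max = 2.2489 and λ_min = -4.3511.


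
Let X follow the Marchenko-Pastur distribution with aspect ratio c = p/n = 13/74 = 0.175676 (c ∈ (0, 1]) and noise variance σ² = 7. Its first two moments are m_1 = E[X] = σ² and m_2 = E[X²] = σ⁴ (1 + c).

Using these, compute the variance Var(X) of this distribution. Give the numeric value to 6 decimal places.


m_1 = E[X] = σ² = 7, so m_1² = 49.
m_2 = E[X²] = σ⁴ (1 + c) = 49 · (1 + 0.175676) = 49 · 1.175676 = 57.608108.
(Note m_2 − m_1² simplifies to c · σ⁴ = 0.175676 · 49.)

Var(X) = m_2 − m_1² = 57.608108 − 49 = 8.608108.


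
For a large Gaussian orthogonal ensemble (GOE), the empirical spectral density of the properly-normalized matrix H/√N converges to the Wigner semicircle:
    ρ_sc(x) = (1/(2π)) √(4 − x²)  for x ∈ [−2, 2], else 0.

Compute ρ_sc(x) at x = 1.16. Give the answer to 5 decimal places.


ρ_sc(x) = (1/(2π)) √(4 − x²). With x = 1.16:
  4 − x² = 4 − (1.16)² = 4 − 1.345600 = 2.654400.
  √(4 − x²) = 1.629233.
  1/(2π) = 0.159155.
  ρ_sc(1.16) = 0.159155 · 1.629233 = 0.259300.

Rounded to 5 decimal places: ρ_sc(1.16) ≈ 0.25930.


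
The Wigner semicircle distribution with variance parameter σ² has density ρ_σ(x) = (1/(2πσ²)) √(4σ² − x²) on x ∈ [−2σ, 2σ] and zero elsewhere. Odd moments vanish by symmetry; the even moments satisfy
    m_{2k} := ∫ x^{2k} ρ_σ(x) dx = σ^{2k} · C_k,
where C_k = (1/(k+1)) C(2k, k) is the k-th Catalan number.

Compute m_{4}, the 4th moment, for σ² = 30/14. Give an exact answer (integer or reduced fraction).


By the scaled semicircle moment identity, m_{2k} = σ^{2k} · C_k with k = 2.
C_2 = (1/(k+1)) · C(2k, k) = (1/3) · C(4, 2) = (1/3) · 6 = 2.
σ^{2k} = (σ²)^k = (30/14)^2 = 225/49.

Therefore m_{4} = σ^{4} · C_2 = (225/49) · 2 = 450/49.


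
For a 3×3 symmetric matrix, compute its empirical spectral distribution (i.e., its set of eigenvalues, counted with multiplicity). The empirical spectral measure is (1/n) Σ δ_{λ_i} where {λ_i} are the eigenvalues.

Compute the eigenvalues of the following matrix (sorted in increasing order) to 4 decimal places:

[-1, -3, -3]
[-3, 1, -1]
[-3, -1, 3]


Since M is real symmetric, all three eigenvalues are real; they are the roots of det(λI − M) = λ³ − (tr M) λ² + s λ − det M, where s is the sum of the principal 2×2 minors.
tr M = -1 + 1 + 3 = 3.
s = ((-1)·1 − (-3)²) + ((-1)·3 − (-3)²) + (1·3 − (-1)²) = -10 + (-12) + 2 = -20.
det M (expand along row 1) = (-1)·2 − (-3)·(-12) + (-3)·6 = -56.
Characteristic polynomial: λ³ − 3λ² − 20λ + 56 = 0.
Substitute λ = y + (tr M)/3 = y + 1.000000 to remove the quadratic term: y³ + p·y + q = 0 with p = s − (tr M)²/3 = -23.000000 and q = −2(tr M)³/27 + (tr M)·s/3 − det M = 34.000000.
Three real roots ⇒ use the trigonometric (Viète) form: r = 2√(−p/3) = 5.537749, φ = arccos(3q/(p·r)) = arccos(-0.800828) = 2.499472 rad.
y_k = r·cos(φ/3 − 2πk/3) for k = 0, 1, 2 gives y = 3.724371, 1.687010, -5.411382.
λ_k = y_k + 1.000000 gives λ = 4.7244, 2.6870, -4.4114 (check: the sum is 3.0000 = tr M).

Eigenvalues sorted in increasing order: [-4.4114, 2.6870, 4.7244].


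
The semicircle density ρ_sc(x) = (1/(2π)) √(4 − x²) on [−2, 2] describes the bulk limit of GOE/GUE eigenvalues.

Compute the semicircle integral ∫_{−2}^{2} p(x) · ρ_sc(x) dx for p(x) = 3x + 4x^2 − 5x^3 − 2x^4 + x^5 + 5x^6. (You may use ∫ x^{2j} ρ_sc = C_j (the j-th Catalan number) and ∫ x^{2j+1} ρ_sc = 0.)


Write p(x) = Σ a_i x^i, split into monomials and integrate each against ρ_sc separately.
Using ∫ x^{2j} ρ_sc = C_j = (1/(j+1)) C(2j, j) (Catalan numbers) and ∫ x^{2j+1} ρ_sc = 0 (odd monomials vanish by symmetry):
  i = 1 (odd): ∫ x^1 ρ_sc = 0 (vanishes)
  i = 2 (even): a_2 · C_{1} = 4 · 1 = 4
  i = 3 (odd): ∫ x^3 ρ_sc = 0 (vanishes)
  i = 4 (even): a_4 · C_{2} = -2 · 2 = -4
  i = 5 (odd): ∫ x^5 ρ_sc = 0 (vanishes)
  i = 6 (even): a_6 · C_{3} = 5 · 5 = 25

Summing the contributions: ∫_{−2}^{2} p(x) ρ_sc(x) dx = 4 + (-4) + 25 = 25.


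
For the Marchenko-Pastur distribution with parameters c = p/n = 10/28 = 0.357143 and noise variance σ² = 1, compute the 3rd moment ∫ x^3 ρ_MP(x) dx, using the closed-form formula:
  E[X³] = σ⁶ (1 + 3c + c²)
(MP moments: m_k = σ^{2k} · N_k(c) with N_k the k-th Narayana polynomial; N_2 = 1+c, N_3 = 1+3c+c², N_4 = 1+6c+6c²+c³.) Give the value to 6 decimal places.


E[X³] = σ⁶ (1 + 3c + c²) (third MP moment). With σ² = 1 (so σ⁶ = 1) and c = 10/28 = 0.357143: E[X³] = 1 · (1 + 3·0.357143 + (0.357143)²) = 1 · 2.198980.

So E[X^3] = 2.198980.


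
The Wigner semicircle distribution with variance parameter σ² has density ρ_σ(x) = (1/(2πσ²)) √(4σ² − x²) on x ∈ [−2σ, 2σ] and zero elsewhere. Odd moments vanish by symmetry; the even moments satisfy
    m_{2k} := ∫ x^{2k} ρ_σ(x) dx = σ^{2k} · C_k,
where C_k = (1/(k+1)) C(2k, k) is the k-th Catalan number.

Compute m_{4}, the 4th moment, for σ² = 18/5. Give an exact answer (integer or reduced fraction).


By the scaled semicircle moment identity, m_{2k} = σ^{2k} · C_k with k = 2.
C_2 = (1/(k+1)) · C(2k, k) = (1/3) · C(4, 2) = (1/3) · 6 = 2.
σ^{2k} = (σ²)^k = (18/5)^2 = 324/25.

Therefore m_{4} = σ^{4} · C_2 = (324/25) · 2 = 648/25.


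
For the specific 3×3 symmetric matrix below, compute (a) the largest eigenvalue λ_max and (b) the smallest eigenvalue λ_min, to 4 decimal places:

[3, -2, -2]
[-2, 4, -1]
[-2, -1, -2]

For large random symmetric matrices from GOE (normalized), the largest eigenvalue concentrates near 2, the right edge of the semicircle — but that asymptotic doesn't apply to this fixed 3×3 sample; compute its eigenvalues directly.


Since M is real symmetric, all three eigenvalues are real; they are the roots of det(λI − M) = λ³ − (tr M) λ² + s λ − det M, where s is the sum of the principal 2×2 minors.
tr M = 3 + 4 + (-2) = 5.
s = (3·4 − (-2)²) + (3·(-2) − (-2)²) + (4·(-2) − (-1)²) = 8 + (-10) + (-9) = -11.
det M (expand along row 1) = 3·(-9) − (-2)·2 + (-2)·10 = -43.
Characteristic polynomial: λ³ − 5λ² − 11λ + 43 = 0.
Substitute λ = y + (tr M)/3 = y + 1.666667 to remove the quadratic term: y³ + p·y + q = 0 with p = s − (tr M)²/3 = -19.333333 and q = −2(tr M)³/27 + (tr M)·s/3 − det M = 15.407407.
Three real roots ⇒ use the trigonometric (Viète) form: r = 2√(−p/3) = 5.077182, φ = arccos(3q/(p·r)) = arccos(-0.470892) = 2.061098 rad.
y_k = r·cos(φ/3 − 2πk/3) for k = 0, 1, 2 gives y = 3.925329, 0.826095, -4.751424.
λ_k = y_k + 1.666667 gives λ = 5.5920, 2.4928, -3.0848 (check: the sum is 5.0000 = tr M).

Hence λ_max = 5.5920 and λ_min = -3.0848.


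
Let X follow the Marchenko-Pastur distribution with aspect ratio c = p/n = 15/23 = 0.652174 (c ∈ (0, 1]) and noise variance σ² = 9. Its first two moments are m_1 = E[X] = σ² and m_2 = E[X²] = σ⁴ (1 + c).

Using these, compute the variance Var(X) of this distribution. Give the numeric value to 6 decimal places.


m_1 = E[X] = σ² = 9, so m_1² = 81.
m_2 = E[X²] = σ⁴ (1 + c) = 81 · (1 + 0.652174) = 81 · 1.652174 = 133.826087.
(Note m_2 − m_1² simplifies to c · σ⁴ = 0.652174 · 81.)

Var(X) = m_2 − m_1² = 133.826087 − 81 = 52.826087.


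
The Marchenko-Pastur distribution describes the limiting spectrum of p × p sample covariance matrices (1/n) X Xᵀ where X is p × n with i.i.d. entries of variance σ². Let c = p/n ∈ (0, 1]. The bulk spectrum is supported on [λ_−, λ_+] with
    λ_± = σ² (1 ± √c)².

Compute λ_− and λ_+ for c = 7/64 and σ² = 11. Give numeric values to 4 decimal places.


c = 7/64 = 0.109375; √c = 0.330719.
λ_− = σ² (1 − √c)² = 11 · (1 − 0.330719)² = 11 · (0.669281)² = 4.927309.
λ_+ = σ² (1 + √c)² = 11 · (1 + 0.330719)² = 11 · (1.330719)² = 19.478941.

Rounded to 4 decimal places: λ_− ≈ 4.9273, λ_+ ≈ 19.4789.


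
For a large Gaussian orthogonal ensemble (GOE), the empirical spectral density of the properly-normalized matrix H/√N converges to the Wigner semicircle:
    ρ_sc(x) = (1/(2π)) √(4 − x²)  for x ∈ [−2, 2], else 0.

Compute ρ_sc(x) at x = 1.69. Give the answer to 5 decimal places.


ρ_sc(x) = (1/(2π)) √(4 − x²). With x = 1.69:
  4 − x² = 4 − (1.69)² = 4 − 2.856100 = 1.143900.
  √(4 − x²) = 1.069533.
  1/(2π) = 0.159155.
  ρ_sc(1.69) = 0.159155 · 1.069533 = 0.170221.

Rounded to 5 decimal places: ρ_sc(1.69) ≈ 0.17022.


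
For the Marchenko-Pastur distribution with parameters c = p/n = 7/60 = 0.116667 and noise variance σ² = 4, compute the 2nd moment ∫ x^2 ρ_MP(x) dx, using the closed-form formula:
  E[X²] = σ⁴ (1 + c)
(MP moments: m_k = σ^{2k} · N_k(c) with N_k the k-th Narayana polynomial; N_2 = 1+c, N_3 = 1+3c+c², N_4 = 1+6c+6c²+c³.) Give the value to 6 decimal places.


E[X²] = σ⁴ (1 + c) (second MP moment). With σ² = 4 (so σ⁴ = 16) and c = 7/60 = 0.116667: E[X²] = 16 · (1 + 0.116667) = 16 · 1.116667.

So E[X^2] = 17.866667.


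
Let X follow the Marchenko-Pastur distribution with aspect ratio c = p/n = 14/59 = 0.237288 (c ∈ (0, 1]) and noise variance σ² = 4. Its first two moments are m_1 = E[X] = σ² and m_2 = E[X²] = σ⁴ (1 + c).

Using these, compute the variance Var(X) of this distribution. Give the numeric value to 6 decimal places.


m_1 = E[X] = σ² = 4, so m_1² = 16.
m_2 = E[X²] = σ⁴ (1 + c) = 16 · (1 + 0.237288) = 16 · 1.237288 = 19.796610.
(Note m_2 − m_1² simplifies to c · σ⁴ = 0.237288 · 16.)

Var(X) = m_2 − m_1² = 19.796610 − 16 = 3.796610.


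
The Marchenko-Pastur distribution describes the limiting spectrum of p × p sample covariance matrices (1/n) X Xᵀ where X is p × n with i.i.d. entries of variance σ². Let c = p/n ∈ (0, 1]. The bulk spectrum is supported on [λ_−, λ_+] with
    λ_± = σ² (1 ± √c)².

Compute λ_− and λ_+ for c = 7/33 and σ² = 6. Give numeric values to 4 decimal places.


c = 7/33 = 0.212121; √c = 0.460566.
λ_− = σ² (1 − √c)² = 6 · (1 − 0.460566)² = 6 · (0.539434)² = 1.745933.
λ_+ = σ² (1 + √c)² = 6 · (1 + 0.460566)² = 6 · (1.460566)² = 12.799522.

Rounded to 4 decimal places: λ_− ≈ 1.7459, λ_+ ≈ 12.7995.


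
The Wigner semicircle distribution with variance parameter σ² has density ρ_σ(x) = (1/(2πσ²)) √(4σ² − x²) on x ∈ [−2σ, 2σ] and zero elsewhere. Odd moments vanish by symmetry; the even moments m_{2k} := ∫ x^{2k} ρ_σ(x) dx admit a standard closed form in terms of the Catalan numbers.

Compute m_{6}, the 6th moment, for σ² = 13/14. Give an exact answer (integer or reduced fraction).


By the scaled semicircle moment identity, m_{2k} = σ^{2k} · C_k with k = 3.
C_3 = (1/(k+1)) · C(2k, k) = (1/4) · C(6, 3) = (1/4) · 20 = 5.
σ^{2k} = (σ²)^k = (13/14)^3 = 2197/2744.

Therefore m_{6} = σ^{6} · C_3 = (2197/2744) · 5 = 10985/2744.


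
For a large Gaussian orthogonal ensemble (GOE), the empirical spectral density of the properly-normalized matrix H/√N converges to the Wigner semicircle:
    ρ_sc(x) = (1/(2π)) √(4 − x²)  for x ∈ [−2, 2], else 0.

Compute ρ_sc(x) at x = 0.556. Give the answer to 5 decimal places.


ρ_sc(x) = (1/(2π)) √(4 − x²). With x = 0.556:
  4 − x² = 4 − (0.556)² = 4 − 0.309136 = 3.690864.
  √(4 − x²) = 1.921162.
  1/(2π) = 0.159155.
  ρ_sc(0.556) = 0.159155 · 1.921162 = 0.305762.

Rounded to 5 decimal places: ρ_sc(0.556) ≈ 0.30576.


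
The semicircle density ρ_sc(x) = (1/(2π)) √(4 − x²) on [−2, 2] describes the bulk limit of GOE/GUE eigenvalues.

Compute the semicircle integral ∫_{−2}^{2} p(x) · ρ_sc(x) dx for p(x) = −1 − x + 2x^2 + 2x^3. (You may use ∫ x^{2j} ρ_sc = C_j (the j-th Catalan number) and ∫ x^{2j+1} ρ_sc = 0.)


Write p(x) = Σ a_i x^i, split into monomials and integrate each against ρ_sc separately.
Using ∫ x^{2j} ρ_sc = C_j = (1/(j+1)) C(2j, j) (Catalan numbers) and ∫ x^{2j+1} ρ_sc = 0 (odd monomials vanish by symmetry):
  i = 0 (even): a_0 · C_{0} = -1 · 1 = -1
  i = 1 (odd): ∫ x^1 ρ_sc = 0 (vanishes)
  i = 2 (even): a_2 · C_{1} = 2 · 1 = 2
  i = 3 (odd): ∫ x^3 ρ_sc = 0 (vanishes)

Summing the contributions: ∫_{−2}^{2} p(x) ρ_sc(x) dx = (-1) + 2 = 1.


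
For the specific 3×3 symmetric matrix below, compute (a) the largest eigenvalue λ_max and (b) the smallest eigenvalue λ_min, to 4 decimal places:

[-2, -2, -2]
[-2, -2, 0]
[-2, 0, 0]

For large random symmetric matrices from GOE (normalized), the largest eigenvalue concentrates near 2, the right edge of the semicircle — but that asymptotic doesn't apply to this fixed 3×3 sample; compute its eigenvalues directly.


Since M is real symmetric, all three eigenvalues are real; they are the roots of det(λI − M) = λ³ − (tr M) λ² + s λ − det M, where s is the sum of the principal 2×2 minors.
tr M = -2 + (-2) + 0 = -4.
s = ((-2)·(-2) − (-2)²) + ((-2)·0 − (-2)²) + ((-2)·0 − 0²) = 0 + (-4) + 0 = -4.
det M (expand along row 1) = (-2)·0 − (-2)·0 + (-2)·(-4) = 8.
Characteristic polynomial: λ³ + 4λ² − 4λ − 8 = 0.
Substitute λ = y + (tr M)/3 = y − 1.333333 to remove the quadratic term: y³ + p·y + q = 0 with p = s − (tr M)²/3 = -9.333333 and q = −2(tr M)³/27 + (tr M)·s/3 − det M = 2.074074.
Three real roots ⇒ use the trigonometric (Viète) form: r = 2√(−p/3) = 3.527668, φ = arccos(3q/(p·r)) = arccos(-0.188982) = 1.760922 rad.
y_k = r·cos(φ/3 − 2πk/3) for k = 0, 1, 2 gives y = 2.937209, 0.223417, -3.160626.
λ_k = y_k − 1.333333 gives λ = 1.6039, -1.1099, -4.4940 (check: the sum is -4.0000 = tr M).

Hence λ_max = 1.6039 and λ_min = -4.4940.


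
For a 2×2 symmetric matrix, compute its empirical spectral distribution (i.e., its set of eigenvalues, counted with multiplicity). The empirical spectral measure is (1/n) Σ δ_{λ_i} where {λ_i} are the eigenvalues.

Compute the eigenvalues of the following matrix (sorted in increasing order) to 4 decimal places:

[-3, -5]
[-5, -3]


Since M is real symmetric, both eigenvalues are real; they are the roots of det(λI − M) = λ² − (tr M) λ + det M.
tr M = -3 + (-3) = -6.
det M = (-3)·(-3) − (-5)² = 9 − 25 = -16.
Characteristic polynomial: λ² + 6λ − 16 = 0.
Discriminant Δ = (tr M)² − 4·det M = 36 − (-64) = 100; √Δ = 10.000000.
λ = (tr M ± √Δ)/2 = (-6 ± 10.000000)/2, giving (tr M − √Δ)/2 = -8.0000 and (tr M + √Δ)/2 = 2.0000.

Eigenvalues sorted in increasing order: [-8.0000, 2.0000].


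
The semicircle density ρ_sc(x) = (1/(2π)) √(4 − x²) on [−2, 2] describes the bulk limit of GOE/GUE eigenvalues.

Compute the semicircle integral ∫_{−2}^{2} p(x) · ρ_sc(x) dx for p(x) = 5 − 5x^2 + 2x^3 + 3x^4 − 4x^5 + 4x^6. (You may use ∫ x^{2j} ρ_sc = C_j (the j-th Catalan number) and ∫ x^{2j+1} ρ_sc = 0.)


Write p(x) = Σ a_i x^i, split into monomials and integrate each against ρ_sc separately.
Using ∫ x^{2j} ρ_sc = C_j = (1/(j+1)) C(2j, j) (Catalan numbers) and ∫ x^{2j+1} ρ_sc = 0 (odd monomials vanish by symmetry):
  i = 0 (even): a_0 · C_{0} = 5 · 1 = 5
  i = 2 (even): a_2 · C_{1} = -5 · 1 = -5
  i = 3 (odd): ∫ x^3 ρ_sc = 0 (vanishes)
  i = 4 (even): a_4 · C_{2} = 3 · 2 = 6
  i = 5 (odd): ∫ x^5 ρ_sc = 0 (vanishes)
  i = 6 (even): a_6 · C_{3} = 4 · 5 = 20

Summing the contributions: ∫_{−2}^{2} p(x) ρ_sc(x) dx = 5 + (-5) + 6 + 20 = 26.


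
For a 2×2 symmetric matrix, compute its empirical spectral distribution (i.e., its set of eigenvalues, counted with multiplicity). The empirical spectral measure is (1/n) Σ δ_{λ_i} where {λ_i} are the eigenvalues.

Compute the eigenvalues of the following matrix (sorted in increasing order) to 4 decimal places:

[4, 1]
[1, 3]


Since M is real symmetric, both eigenvalues are real; they are the roots of det(λI − M) = λ² − (tr M) λ + det M.
tr M = 4 + 3 = 7.
det M = 4·3 − 1² = 12 − 1 = 11.
Characteristic polynomial: λ² − 7λ + 11 = 0.
Discriminant Δ = (tr M)² − 4·det M = 49 − 44 = 5; √Δ = 2.236068.
λ = (tr M ± √Δ)/2 = (7 ± 2.236068)/2, giving (tr M − √Δ)/2 = 2.3820 and (tr M + √Δ)/2 = 4.6180.

Eigenvalues sorted in increasing order: [2.3820, 4.6180].


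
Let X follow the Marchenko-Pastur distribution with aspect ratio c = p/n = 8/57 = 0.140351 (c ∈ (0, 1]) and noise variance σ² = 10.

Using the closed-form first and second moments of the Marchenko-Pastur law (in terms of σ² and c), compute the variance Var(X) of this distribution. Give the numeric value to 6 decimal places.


Recall the MP moments m_1 = E[X] = σ² and m_2 = E[X²] = σ⁴ (1 + c).
m_1 = E[X] = σ² = 10, so m_1² = 100.
m_2 = E[X²] = σ⁴ (1 + c) = 100 · (1 + 0.140351) = 100 · 1.140351 = 114.035088.
(Note m_2 − m_1² simplifies to c · σ⁴ = 0.140351 · 100.)

Var(X) = m_2 − m_1² = 114.035088 − 100 = 14.035088.


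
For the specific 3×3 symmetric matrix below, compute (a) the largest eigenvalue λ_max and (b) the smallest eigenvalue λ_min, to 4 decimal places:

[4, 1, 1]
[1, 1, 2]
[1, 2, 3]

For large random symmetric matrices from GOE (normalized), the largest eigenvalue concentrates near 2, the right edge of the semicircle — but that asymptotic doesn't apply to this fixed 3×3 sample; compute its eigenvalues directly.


Since M is real symmetric, all three eigenvalues are real; they are the roots of det(λI − M) = λ³ − (tr M) λ² + s λ − det M, where s is the sum of the principal 2×2 minors.
tr M = 4 + 1 + 3 = 8.
s = (4·1 − 1²) + (4·3 − 1²) + (1·3 − 2²) = 3 + 11 + (-1) = 13.
det M (expand along row 1) = 4·(-1) − 1·1 + 1·1 = -4.
Characteristic polynomial: λ³ − 8λ² + 13λ + 4 = 0.
Substitute λ = y + (tr M)/3 = y + 2.666667 to remove the quadratic term: y³ + p·y + q = 0 with p = s − (tr M)²/3 = -8.333333 and q = −2(tr M)³/27 + (tr M)·s/3 − det M = 0.740741.
Three real roots ⇒ use the trigonometric (Viète) form: r = 2√(−p/3) = 3.333333, φ = arccos(3q/(p·r)) = arccos(-0.080000) = 1.650882 rad.
y_k = r·cos(φ/3 − 2πk/3) for k = 0, 1, 2 gives y = 2.841236, 0.088973, -2.930210.
λ_k = y_k + 2.666667 gives λ = 5.5079, 2.7556, -0.2635 (check: the sum is 8.0000 = tr M).

Hence λ_max = 5.5079 and λ_min = -0.2635.


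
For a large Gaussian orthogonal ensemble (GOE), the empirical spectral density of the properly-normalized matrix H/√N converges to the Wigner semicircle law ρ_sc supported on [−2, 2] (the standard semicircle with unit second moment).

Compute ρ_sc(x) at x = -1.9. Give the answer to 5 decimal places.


ρ_sc(x) = (1/(2π)) √(4 − x²). With x = -1.9:
  4 − x² = 4 − (-1.9)² = 4 − 3.610000 = 0.390000.
  √(4 − x²) = 0.624500.
  1/(2π) = 0.159155.
  ρ_sc(-1.9) = 0.159155 · 0.624500 = 0.099392.

Rounded to 5 decimal places: ρ_sc(-1.9) ≈ 0.09939.


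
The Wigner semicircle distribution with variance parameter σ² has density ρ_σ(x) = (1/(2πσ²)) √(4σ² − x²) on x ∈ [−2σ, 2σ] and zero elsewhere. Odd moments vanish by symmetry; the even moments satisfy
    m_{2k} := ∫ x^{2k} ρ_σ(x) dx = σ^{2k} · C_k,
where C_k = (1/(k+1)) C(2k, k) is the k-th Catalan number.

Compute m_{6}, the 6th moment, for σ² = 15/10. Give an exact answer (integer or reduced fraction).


By the scaled semicircle moment identity, m_{2k} = σ^{2k} · C_k with k = 3.
C_3 = (1/(k+1)) · C(2k, k) = (1/4) · C(6, 3) = (1/4) · 20 = 5.
σ^{2k} = (σ²)^k = (15/10)^3 = 27/8.

Therefore m_{6} = σ^{6} · C_3 = (27/8) · 5 = 135/8.


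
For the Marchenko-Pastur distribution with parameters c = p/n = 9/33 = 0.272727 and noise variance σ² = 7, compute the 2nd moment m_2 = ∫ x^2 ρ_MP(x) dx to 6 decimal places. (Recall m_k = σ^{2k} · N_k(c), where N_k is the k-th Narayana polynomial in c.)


E[X²] = σ⁴ (1 + c) (second MP moment). With σ² = 7 (so σ⁴ = 49) and c = 9/33 = 0.272727: E[X²] = 49 · (1 + 0.272727) = 49 · 1.272727.

So E[X^2] = 62.363636.


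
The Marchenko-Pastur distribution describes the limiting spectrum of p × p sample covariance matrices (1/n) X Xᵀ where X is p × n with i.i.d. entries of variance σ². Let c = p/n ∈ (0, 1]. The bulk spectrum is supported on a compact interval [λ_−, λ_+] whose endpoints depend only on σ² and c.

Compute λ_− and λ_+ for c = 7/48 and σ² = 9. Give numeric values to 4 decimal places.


c = 7/48 = 0.145833; √c = 0.381881.
λ_− = σ² (1 − √c)² = 9 · (1 − 0.381881)² = 9 · (0.618119)² = 3.438636.
λ_+ = σ² (1 + √c)² = 9 · (1 + 0.381881)² = 9 · (1.381881)² = 17.186364.

Rounded to 4 decimal places: λ_− ≈ 3.4386, λ_+ ≈ 17.1864.


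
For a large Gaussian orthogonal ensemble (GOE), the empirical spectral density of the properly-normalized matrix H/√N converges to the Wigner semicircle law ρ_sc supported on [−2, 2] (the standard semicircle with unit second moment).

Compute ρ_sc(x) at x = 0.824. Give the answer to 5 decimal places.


ρ_sc(x) = (1/(2π)) √(4 − x²). With x = 0.824:
  4 − x² = 4 − (0.824)² = 4 − 0.678976 = 3.321024.
  √(4 − x²) = 1.822368.
  1/(2π) = 0.159155.
  ρ_sc(0.824) = 0.159155 · 1.822368 = 0.290039.

Rounded to 5 decimal places: ρ_sc(0.824) ≈ 0.29004.


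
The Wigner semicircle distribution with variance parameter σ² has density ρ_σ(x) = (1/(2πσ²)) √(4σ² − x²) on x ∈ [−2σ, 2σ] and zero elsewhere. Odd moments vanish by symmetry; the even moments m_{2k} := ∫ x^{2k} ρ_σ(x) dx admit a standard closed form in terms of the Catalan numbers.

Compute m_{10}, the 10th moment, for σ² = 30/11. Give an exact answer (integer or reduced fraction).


By the scaled semicircle moment identity, m_{2k} = σ^{2k} · C_k with k = 5.
C_5 = (1/(k+1)) · C(2k, k) = (1/6) · C(10, 5) = (1/6) · 252 = 42.
σ^{2k} = (σ²)^k = (30/11)^5 = 24300000/161051.

Therefore m_{10} = σ^{10} · C_5 = (24300000/161051) · 42 = 1020600000/161051.


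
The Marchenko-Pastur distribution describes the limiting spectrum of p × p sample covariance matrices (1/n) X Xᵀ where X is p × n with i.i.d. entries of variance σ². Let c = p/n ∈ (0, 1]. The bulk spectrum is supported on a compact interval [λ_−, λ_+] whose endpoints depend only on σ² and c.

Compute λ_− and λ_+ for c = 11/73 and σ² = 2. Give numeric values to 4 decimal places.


c = 11/73 = 0.150685; √c = 0.388182.
λ_− = σ² (1 − √c)² = 2 · (1 − 0.388182)² = 2 · (0.611818)² = 0.748644.
λ_+ = σ² (1 + √c)² = 2 · (1 + 0.388182)² = 2 · (1.388182)² = 3.854096.

Rounded to 4 decimal places: λ_− ≈ 0.7486, λ_+ ≈ 3.8541.


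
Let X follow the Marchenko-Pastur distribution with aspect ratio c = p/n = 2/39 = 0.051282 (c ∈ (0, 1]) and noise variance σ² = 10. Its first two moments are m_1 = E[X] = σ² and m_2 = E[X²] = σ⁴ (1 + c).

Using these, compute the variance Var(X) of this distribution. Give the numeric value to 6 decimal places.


m_1 = E[X] = σ² = 10, so m_1² = 100.
m_2 = E[X²] = σ⁴ (1 + c) = 100 · (1 + 0.051282) = 100 · 1.051282 = 105.128205.
(Note m_2 − m_1² simplifies to c · σ⁴ = 0.051282 · 100.)

Var(X) = m_2 − m_1² = 105.128205 − 100 = 5.128205.


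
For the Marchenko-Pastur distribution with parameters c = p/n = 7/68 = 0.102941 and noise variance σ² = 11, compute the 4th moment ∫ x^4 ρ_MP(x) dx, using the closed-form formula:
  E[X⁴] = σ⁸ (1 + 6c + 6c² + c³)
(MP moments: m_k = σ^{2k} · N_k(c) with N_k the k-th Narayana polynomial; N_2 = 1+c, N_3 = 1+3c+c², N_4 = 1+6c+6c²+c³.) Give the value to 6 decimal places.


E[X⁴] = σ⁸ (1 + 6c + 6c² + c³) (fourth MP moment). With σ² = 11 (so σ⁸ = 14641) and c = 7/68 = 0.102941: E[X⁴] = 14641 · (1 + 6·0.102941 + 6·(0.102941)² + (0.102941)³) = 14641 · 1.682319.

So E[X^4] = 24630.835840.


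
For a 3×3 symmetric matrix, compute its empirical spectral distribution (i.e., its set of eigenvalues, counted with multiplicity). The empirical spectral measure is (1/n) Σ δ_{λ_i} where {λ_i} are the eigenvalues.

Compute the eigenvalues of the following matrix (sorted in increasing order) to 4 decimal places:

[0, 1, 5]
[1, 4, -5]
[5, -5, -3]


Since M is real symmetric, all three eigenvalues are real; they are the roots of det(λI − M) = λ³ − (tr M) λ² + s λ − det M, where s is the sum of the principal 2×2 minors.
tr M = 0 + 4 + (-3) = 1.
s = (0·4 − 1²) + (0·(-3) − 5²) + (4·(-3) − (-5)²) = -1 + (-25) + (-37) = -63.
det M (expand along row 1) = 0·(-37) − 1·22 + 5·(-25) = -147.
Characteristic polynomial: λ³ − λ² − 63λ + 147 = 0.
Substitute λ = y + (tr M)/3 = y + 0.333333 to remove the quadratic term: y³ + p·y + q = 0 with p = s − (tr M)²/3 = -63.333333 and q = −2(tr M)³/27 + (tr M)·s/3 − det M = 125.925926.
Three real roots ⇒ use the trigonometric (Viète) form: r = 2√(−p/3) = 9.189366, φ = arccos(3q/(p·r)) = arccos(-0.649110) = 2.277211 rad.
y_k = r·cos(φ/3 − 2πk/3) for k = 0, 1, 2 gives y = 6.666667, 2.143892, -8.810559.
λ_k = y_k + 0.333333 gives λ = 7.0000, 2.4772, -8.4772 (check: the sum is 1.0000 = tr M).

Eigenvalues sorted in increasing order: [-8.4772, 2.4772, 7.0000].


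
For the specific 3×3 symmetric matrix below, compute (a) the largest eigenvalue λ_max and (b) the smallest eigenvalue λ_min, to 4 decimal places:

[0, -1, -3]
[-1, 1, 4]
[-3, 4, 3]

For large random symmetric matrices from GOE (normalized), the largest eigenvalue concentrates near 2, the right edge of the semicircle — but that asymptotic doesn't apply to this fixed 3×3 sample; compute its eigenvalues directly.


Since M is real symmetric, all three eigenvalues are real; they are the roots of det(λI − M) = λ³ − (tr M) λ² + s λ − det M, where s is the sum of the principal 2×2 minors.
tr M = 0 + 1 + 3 = 4.
s = (0·1 − (-1)²) + (0·3 − (-3)²) + (1·3 − 4²) = -1 + (-9) + (-13) = -23.
det M (expand along row 1) = 0·(-13) − (-1)·9 + (-3)·(-1) = 12.
Characteristic polynomial: λ³ − 4λ² − 23λ − 12 = 0.
Substitute λ = y + (tr M)/3 = y + 1.333333 to remove the quadratic term: y³ + p·y + q = 0 with p = s − (tr M)²/3 = -28.333333 and q = −2(tr M)³/27 + (tr M)·s/3 − det M = -47.407407.
Three real roots ⇒ use the trigonometric (Viète) form: r = 2√(−p/3) = 6.146363, φ = arccos(3q/(p·r)) = arccos(0.816679) = 0.615163 rad.
y_k = r·cos(φ/3 − 2πk/3) for k = 0, 1, 2 gives y = 6.017596, -1.924946, -4.092650.
λ_k = y_k + 1.333333 gives λ = 7.3509, -0.5916, -2.7593 (check: the sum is 4.0000 = tr M).

Hence λ_max = 7.3509 and λ_min = -2.7593.


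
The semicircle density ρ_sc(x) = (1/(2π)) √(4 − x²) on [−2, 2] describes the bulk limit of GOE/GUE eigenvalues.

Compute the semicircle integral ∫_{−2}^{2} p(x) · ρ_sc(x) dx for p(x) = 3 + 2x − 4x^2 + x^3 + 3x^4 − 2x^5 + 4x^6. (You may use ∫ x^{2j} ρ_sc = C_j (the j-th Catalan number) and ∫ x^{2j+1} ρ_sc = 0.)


Write p(x) = Σ a_i x^i, split into monomials and integrate each against ρ_sc separately.
Using ∫ x^{2j} ρ_sc = C_j = (1/(j+1)) C(2j, j) (Catalan numbers) and ∫ x^{2j+1} ρ_sc = 0 (odd monomials vanish by symmetry):
  i = 0 (even): a_0 · C_{0} = 3 · 1 = 3
  i = 1 (odd): ∫ x^1 ρ_sc = 0 (vanishes)
  i = 2 (even): a_2 · C_{1} = -4 · 1 = -4
  i = 3 (odd): ∫ x^3 ρ_sc = 0 (vanishes)
  i = 4 (even): a_4 · C_{2} = 3 · 2 = 6
  i = 5 (odd): ∫ x^5 ρ_sc = 0 (vanishes)
  i = 6 (even): a_6 · C_{3} = 4 · 5 = 20

Summing the contributions: ∫_{−2}^{2} p(x) ρ_sc(x) dx = 3 + (-4) + 6 + 20 = 25.


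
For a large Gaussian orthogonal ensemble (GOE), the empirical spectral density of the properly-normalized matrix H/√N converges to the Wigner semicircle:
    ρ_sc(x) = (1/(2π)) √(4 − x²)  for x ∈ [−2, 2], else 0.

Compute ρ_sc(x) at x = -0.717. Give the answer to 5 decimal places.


ρ_sc(x) = (1/(2π)) √(4 − x²). With x = -0.717:
  4 − x² = 4 − (-0.717)² = 4 − 0.514089 = 3.485911.
  √(4 − x²) = 1.867059.
  1/(2π) = 0.159155.
  ρ_sc(-0.717) = 0.159155 · 1.867059 = 0.297152.

Rounded to 5 decimal places: ρ_sc(-0.717) ≈ 0.29715.


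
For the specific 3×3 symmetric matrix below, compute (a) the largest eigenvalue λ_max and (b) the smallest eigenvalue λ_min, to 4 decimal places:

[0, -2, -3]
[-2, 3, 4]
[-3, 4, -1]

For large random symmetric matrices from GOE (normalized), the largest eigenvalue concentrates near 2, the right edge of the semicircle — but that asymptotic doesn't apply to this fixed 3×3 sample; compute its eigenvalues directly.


Since M is real symmetric, all three eigenvalues are real; they are the roots of det(λI − M) = λ³ − (tr M) λ² + s λ − det M, where s is the sum of the principal 2×2 minors.
tr M = 0 + 3 + (-1) = 2.
s = (0·3 − (-2)²) + (0·(-1) − (-3)²) + (3·(-1) − 4²) = -4 + (-9) + (-19) = -32.
det M (expand along row 1) = 0·(-19) − (-2)·14 + (-3)·1 = 25.
Characteristic polynomial: λ³ − 2λ² − 32λ − 25 = 0.
Substitute λ = y + (tr M)/3 = y + 0.666667 to remove the quadratic term: y³ + p·y + q = 0 with p = s − (tr M)²/3 = -33.333333 and q = −2(tr M)³/27 + (tr M)·s/3 − det M = -46.925926.
Three real roots ⇒ use the trigonometric (Viète) form: r = 2√(−p/3) = 6.666667, φ = arccos(3q/(p·r)) = arccos(0.633500) = 0.884728 rad.
y_k = r·cos(φ/3 − 2πk/3) for k = 0, 1, 2 gives y = 6.378857, -1.511342, -4.867515.
λ_k = y_k + 0.666667 gives λ = 7.0455, -0.8447, -4.2008 (check: the sum is 2.0000 = tr M).

Hence λ_max = 7.0455 and λ_min = -4.2008.


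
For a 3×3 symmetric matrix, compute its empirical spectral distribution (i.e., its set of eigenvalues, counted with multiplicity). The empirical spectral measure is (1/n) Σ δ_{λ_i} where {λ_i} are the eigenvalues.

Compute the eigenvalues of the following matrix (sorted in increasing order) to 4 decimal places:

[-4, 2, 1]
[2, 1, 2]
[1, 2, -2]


Since M is real symmetric, all three eigenvalues are real; they are the roots of det(λI − M) = λ³ − (tr M) λ² + s λ − det M, where s is the sum of the principal 2×2 minors.
tr M = -4 + 1 + (-2) = -5.
s = ((-4)·1 − 2²) + ((-4)·(-2) − 1²) + (1·(-2) − 2²) = -8 + 7 + (-6) = -7.
det M (expand along row 1) = (-4)·(-6) − 2·(-6) + 1·3 = 39.
Characteristic polynomial: λ³ + 5λ² − 7λ − 39 = 0.
Substitute λ = y + (tr M)/3 = y − 1.666667 to remove the quadratic term: y³ + p·y + q = 0 with p = s − (tr M)²/3 = -15.333333 and q = −2(tr M)³/27 + (tr M)·s/3 − det M = -18.074074.
Three real roots ⇒ use the trigonometric (Viète) form: r = 2√(−p/3) = 4.521553, φ = arccos(3q/(p·r)) = arccos(0.782083) = 0.672794 rad.
y_k = r·cos(φ/3 − 2πk/3) for k = 0, 1, 2 gives y = 4.408324, -1.333333, -3.074991.
λ_k = y_k − 1.666667 gives λ = 2.7417, -3.0000, -4.7417 (check: the sum is -5.0000 = tr M).

Eigenvalues sorted in increasing order: [-4.7417, -3.0000, 2.7417].


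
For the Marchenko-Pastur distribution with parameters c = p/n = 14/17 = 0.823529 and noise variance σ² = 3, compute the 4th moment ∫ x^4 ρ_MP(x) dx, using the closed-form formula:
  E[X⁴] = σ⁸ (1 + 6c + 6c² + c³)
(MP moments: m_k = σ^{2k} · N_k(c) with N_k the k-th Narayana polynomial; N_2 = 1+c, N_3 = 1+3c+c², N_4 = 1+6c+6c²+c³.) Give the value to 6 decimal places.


E[X⁴] = σ⁸ (1 + 6c + 6c² + c³) (fourth MP moment). With σ² = 3 (so σ⁸ = 81) and c = 14/17 = 0.823529: E[X⁴] = 81 · (1 + 6·0.823529 + 6·(0.823529)² + (0.823529)³) = 81 · 10.568899.

So E[X^4] = 856.080806.
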